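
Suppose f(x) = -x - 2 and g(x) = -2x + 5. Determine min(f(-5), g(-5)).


f(-5) = 3
g(-5) = 15
min = 3

3


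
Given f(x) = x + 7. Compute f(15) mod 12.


f(15) = 22
22 mod 12 = 10

10


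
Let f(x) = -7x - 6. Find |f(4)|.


f(4) = -34
|-34| = 34

34


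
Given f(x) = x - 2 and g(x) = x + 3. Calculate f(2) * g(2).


f(2) = 0
g(2) = 5
Product = 0

0


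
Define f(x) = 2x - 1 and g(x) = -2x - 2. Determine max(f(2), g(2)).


f(2) = 3
g(2) = -6
max = 3

3


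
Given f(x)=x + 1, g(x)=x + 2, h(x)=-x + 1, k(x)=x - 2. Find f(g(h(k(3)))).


k(3) = 1
h(1) = 0
g(0) = 2
f(2) = 3

3


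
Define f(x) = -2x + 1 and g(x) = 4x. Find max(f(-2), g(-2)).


f(-2) = 5
g(-2) = -8
max = 5

5


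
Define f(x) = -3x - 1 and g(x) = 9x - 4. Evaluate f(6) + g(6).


f(6) = -19
g(6) = 50
Sum = 31

31


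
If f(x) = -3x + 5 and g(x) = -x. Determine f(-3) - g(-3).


f(-3) = 14
g(-3) = 3
Difference = 11

11


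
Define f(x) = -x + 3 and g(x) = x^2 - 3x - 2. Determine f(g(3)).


g(3) = -2
f(-2) = 5

5


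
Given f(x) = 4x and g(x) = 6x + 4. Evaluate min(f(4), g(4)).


f(4) = 16
g(4) = 28
min = 16

16


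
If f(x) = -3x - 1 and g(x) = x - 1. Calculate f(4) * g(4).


f(4) = -13
g(4) = 3
Product = -39

-39


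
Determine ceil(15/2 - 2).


15/2 = 7.5
7.5 - 2 = 5.5
ceil(5.5) = 6

6


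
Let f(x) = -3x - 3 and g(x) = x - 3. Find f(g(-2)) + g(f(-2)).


f(g(-2)) = 12
g(f(-2)) = 0
Sum = 12

12


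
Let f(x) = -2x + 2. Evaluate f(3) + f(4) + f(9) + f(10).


f(3) = -4
f(4) = -6
f(9) = -16
f(10) = -18
Sum = -44

-44


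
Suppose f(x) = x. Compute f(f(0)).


0


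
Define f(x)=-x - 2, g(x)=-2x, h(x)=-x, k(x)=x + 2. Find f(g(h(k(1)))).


k(1) = 3
h(3) = -3
g(-3) = 6
f(6) = -8

-8


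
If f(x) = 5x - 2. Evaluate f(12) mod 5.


f(12) = 58
58 mod 5 = 3

3


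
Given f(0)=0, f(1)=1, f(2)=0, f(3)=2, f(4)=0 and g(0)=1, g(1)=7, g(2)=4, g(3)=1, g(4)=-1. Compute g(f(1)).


7


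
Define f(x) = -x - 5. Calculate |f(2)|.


f(2) = -7
|-7| = 7

7


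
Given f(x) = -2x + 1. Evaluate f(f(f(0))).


3


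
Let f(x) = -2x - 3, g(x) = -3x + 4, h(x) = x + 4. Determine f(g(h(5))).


h(5) = 9
g(9) = -23
f(-23) = 43

43


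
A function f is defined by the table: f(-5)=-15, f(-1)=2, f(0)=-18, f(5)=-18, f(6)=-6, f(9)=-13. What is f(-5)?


Reading from the table at x = -5

-15


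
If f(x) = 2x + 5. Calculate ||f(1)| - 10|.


3


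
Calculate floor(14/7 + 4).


14/7 = 2
2 + 4 = 6
floor(6) = 6

6


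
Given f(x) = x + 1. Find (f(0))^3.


1


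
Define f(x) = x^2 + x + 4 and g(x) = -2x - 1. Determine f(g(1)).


g(1) = -3
f(-3) = 1*(-3)^2 + 1*(-3) + 4 = 10

10


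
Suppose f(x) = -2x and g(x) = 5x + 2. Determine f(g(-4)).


36


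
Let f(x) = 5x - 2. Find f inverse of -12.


-2


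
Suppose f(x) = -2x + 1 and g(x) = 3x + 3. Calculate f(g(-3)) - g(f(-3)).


f(g(-3)) = 13
g(f(-3)) = 24
Difference = -11

-11


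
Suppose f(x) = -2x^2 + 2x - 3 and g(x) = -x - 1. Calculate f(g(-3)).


g(-3) = 2
f(2) = (-2)*(2)^2 + 2*(2) - 3 = -7

-7


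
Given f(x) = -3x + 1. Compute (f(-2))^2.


f(-2) = 7
(7)^2 = 49

49


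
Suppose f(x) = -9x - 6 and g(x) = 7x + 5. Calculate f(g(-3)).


g(-3) = -16
f(-16) = 138

138


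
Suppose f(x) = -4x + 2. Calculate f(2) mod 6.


f(2) = -6
-6 mod 6 = 0

0


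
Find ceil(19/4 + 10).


19/4 = 4.75
4.75 + 10 = 14.75
ceil(14.75) = 15

15


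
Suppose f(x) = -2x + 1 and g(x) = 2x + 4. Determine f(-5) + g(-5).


f(-5) = 11
g(-5) = -6
Sum = 5

5


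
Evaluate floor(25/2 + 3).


25/2 = 12.5
12.5 + 3 = 15.5
floor(15.5) = 15

15


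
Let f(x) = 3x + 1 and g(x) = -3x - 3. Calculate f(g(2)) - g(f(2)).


f(g(2)) = -26
g(f(2)) = -24
Difference = -2

-2


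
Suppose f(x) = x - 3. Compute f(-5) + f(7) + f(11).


f(-5) = -8
f(7) = 4
f(11) = 8
Sum = 4

4


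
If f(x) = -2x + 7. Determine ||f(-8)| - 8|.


f(-8) = 23
|23| = 23
|23 - 8| = 15

15


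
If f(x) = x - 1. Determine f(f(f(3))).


f(3) = 2
f(2) = 1
f(1) = 0

0


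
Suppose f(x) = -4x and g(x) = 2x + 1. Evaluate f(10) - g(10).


f(10) = -40
g(10) = 21
Difference = -61

-61


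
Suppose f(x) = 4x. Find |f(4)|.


f(4) = 16
|16| = 16

16


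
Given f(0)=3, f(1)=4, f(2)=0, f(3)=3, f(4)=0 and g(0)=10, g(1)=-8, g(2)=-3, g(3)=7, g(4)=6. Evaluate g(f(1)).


6


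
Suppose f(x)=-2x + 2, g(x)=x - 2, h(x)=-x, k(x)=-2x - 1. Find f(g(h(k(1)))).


k(1) = -3
h(-3) = 3
g(3) = 1
f(1) = 0

0


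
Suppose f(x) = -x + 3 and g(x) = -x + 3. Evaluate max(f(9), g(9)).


f(9) = -6
g(9) = -6
max = -6

-6


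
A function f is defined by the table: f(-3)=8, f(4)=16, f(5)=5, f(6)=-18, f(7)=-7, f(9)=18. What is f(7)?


Reading from the table at x = 7

-7


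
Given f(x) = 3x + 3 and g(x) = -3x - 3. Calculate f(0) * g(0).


f(0) = 3
g(0) = -3
Product = -9

-9


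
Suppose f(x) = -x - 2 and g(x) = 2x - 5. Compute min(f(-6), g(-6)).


f(-6) = 4
g(-6) = -17
min = -17

-17


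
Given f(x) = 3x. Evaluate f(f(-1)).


f(-1) = -3
f(-3) = -9

-9


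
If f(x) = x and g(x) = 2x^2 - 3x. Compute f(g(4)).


g(4) = 20
f(20) = 20

20


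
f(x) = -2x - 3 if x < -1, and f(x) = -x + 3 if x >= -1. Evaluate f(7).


7 satisfies x >= -1
f(7) = -4

-4


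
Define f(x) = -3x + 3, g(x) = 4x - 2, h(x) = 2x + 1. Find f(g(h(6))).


h(6) = 13
g(13) = 50
f(50) = -147

-147


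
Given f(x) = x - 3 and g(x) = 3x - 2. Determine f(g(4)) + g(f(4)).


f(g(4)) = 7
g(f(4)) = 1
Sum = 8

8


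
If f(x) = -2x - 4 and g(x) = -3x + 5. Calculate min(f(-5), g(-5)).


f(-5) = 6
g(-5) = 20
min = 6

6


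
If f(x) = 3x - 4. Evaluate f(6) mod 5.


f(6) = 14
14 mod 5 = 4

4


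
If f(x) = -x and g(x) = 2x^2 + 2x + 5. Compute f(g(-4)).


g(-4) = 29
f(29) = -29

-29


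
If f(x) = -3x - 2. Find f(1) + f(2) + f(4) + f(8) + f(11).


-88


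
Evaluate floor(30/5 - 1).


5


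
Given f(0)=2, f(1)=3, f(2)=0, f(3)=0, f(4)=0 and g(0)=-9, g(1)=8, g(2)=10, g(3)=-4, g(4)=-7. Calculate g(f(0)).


f(0) = 2
g(2) = 10

10


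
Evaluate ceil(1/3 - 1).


1/3 = 0.3333
0.3333 - 1 = -0.6667
ceil(-0.6667) = 0

0


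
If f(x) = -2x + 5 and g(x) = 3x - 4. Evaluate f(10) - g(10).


f(10) = -15
g(10) = 26
Difference = -41

-41


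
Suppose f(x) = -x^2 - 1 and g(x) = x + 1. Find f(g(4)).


g(4) = 5
f(5) = (-1)*(5)^2 - 1 = -26

-26


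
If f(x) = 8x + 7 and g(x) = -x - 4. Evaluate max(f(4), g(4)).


f(4) = 39
g(4) = -8
max = 39

39


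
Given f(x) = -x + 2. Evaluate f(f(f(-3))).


f(-3) = 5
f(5) = -3
f(-3) = 5

5


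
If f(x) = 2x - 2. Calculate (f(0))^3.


f(0) = -2
(-2)^3 = -8

-8


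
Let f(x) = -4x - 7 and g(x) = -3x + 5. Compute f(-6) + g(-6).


f(-6) = 17
g(-6) = 23
Sum = 40

40


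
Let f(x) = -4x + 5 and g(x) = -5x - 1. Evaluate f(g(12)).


g(12) = -61
f(-61) = 249

249


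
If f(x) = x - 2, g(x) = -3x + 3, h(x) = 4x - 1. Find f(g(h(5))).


-56


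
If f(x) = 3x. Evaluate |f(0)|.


f(0) = 0
|0| = 0

0


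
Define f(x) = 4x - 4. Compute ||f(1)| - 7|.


7


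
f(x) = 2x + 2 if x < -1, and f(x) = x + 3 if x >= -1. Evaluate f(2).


2 satisfies x >= -1
f(2) = 5

5


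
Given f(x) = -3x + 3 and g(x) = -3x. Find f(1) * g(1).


f(1) = 0
g(1) = -3
Product = 0

0


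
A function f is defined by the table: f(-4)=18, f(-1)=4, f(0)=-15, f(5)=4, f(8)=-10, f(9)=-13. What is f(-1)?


Reading from the table at x = -1

4


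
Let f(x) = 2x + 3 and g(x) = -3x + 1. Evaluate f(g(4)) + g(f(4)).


f(g(4)) = -19
g(f(4)) = -32
Sum = -51

-51


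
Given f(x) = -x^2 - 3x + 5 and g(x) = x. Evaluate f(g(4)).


g(4) = 4
f(4) = (-1)*(4)^2 - 3*(4) + 5 = -23

-23


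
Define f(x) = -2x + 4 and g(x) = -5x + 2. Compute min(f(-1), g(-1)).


6


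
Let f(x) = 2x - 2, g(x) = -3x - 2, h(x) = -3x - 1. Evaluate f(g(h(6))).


h(6) = -19
g(-19) = 55
f(55) = 108

108


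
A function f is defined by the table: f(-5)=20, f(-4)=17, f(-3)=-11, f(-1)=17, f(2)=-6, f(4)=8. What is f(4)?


Reading from the table at x = 4

8


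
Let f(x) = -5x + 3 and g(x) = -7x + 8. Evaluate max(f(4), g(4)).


f(4) = -17
g(4) = -20
max = -17

-17


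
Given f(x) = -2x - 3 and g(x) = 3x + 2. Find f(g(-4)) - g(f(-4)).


f(g(-4)) = 17
g(f(-4)) = 17
Difference = 0

0


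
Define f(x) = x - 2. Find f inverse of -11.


Solve x - 2 = -11
x = (-11 + 2) / 1 = -9

-9


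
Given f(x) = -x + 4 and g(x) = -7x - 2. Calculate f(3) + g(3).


f(3) = 1
g(3) = -23
Sum = -22

-22


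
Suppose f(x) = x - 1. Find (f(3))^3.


f(3) = 2
(2)^3 = 8

8


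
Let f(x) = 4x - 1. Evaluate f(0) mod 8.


7


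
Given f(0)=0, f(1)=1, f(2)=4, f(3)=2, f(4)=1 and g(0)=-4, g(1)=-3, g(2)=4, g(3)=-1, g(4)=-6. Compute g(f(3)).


4


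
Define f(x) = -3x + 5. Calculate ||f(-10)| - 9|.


f(-10) = 35
|35| = 35
|35 - 9| = 26

26


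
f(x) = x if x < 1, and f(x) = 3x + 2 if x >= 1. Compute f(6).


6 satisfies x >= 1
f(6) = 20

20


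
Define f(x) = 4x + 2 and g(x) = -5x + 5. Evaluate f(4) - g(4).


f(4) = 18
g(4) = -15
Difference = 33

33


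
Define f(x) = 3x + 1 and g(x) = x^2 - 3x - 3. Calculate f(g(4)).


g(4) = 1
f(1) = 4

4


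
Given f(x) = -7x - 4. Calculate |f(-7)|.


f(-7) = 45
|45| = 45

45


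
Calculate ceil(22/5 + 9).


22/5 = 4.4
4.4 + 9 = 13.4
ceil(13.4) = 14

14


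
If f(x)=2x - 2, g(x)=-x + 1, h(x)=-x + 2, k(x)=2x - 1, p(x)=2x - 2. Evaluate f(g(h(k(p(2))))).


p(2) = 2
k(2) = 3
h(3) = -1
g(-1) = 2
f(2) = 2

2


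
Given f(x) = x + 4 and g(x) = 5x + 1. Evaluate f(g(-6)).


-25


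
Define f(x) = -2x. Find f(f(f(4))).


-32


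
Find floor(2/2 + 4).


2/2 = 1
1 + 4 = 5
floor(5) = 5

5


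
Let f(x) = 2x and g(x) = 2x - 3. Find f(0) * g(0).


f(0) = 0
g(0) = -3
Product = 0

0


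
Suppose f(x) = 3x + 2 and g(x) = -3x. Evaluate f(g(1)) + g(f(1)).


f(g(1)) = -7
g(f(1)) = -15
Sum = -22

-22


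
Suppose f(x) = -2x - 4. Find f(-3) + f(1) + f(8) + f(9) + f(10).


f(-3) = 2
f(1) = -6
f(8) = -20
f(9) = -22
f(10) = -24
Sum = -70

-70


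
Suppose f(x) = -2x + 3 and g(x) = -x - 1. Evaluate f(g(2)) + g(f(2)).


f(g(2)) = 9
g(f(2)) = 0
Sum = 9

9


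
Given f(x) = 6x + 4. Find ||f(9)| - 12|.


f(9) = 58
|58| = 58
|58 - 12| = 46

46


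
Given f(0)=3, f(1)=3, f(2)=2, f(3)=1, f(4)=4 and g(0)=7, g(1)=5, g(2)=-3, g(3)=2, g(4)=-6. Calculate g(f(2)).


-3


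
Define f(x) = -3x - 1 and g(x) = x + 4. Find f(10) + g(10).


f(10) = -31
g(10) = 14
Sum = -17

-17


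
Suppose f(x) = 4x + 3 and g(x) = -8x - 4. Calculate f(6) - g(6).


f(6) = 27
g(6) = -52
Difference = 79

79


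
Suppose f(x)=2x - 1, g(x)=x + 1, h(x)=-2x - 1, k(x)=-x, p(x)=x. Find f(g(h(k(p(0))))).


p(0) = 0
k(0) = 0
h(0) = -1
g(-1) = 0
f(0) = -1

-1


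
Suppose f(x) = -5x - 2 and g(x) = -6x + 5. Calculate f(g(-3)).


g(-3) = 23
f(23) = -117

-117


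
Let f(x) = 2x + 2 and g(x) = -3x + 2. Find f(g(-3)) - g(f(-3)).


f(g(-3)) = 24
g(f(-3)) = 14
Difference = 10

10


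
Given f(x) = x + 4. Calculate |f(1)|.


f(1) = 5
|5| = 5

5


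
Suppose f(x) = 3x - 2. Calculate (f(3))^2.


f(3) = 7
(7)^2 = 49

49


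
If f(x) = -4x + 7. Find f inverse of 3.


Solve -4x + 7 = 3
x = (3 - 7) / (-4) = 1

1


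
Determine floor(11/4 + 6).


11/4 = 2.75
2.75 + 6 = 8.75
floor(8.75) = 8

8


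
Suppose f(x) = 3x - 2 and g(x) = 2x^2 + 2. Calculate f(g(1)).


g(1) = 4
f(4) = 10

10


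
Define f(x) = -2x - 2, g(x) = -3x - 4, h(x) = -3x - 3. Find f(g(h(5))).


h(5) = -18
g(-18) = 50
f(50) = -102

-102


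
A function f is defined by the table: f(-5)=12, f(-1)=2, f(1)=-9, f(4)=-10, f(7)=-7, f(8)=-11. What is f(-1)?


2


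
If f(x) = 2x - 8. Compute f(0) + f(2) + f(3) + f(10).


-2


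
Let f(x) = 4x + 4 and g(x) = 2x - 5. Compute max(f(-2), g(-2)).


-4


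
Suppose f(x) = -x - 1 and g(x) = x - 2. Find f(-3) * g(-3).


f(-3) = 2
g(-3) = -5
Product = -10

-10


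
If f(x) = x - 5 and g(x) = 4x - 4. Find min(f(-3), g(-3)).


-16


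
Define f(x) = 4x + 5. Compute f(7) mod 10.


f(7) = 33
33 mod 10 = 3

3


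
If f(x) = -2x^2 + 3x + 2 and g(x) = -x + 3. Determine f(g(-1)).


g(-1) = 4
f(4) = (-2)*(4)^2 + 3*(4) + 2 = -18

-18


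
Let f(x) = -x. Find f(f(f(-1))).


f(-1) = 1
f(1) = -1
f(-1) = 1

1


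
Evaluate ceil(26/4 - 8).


26/4 = 6.5
6.5 - 8 = -1.5
ceil(-1.5) = -1

-1


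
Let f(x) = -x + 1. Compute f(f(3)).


f(3) = -2
f(-2) = 3

3


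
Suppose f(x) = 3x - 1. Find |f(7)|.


20


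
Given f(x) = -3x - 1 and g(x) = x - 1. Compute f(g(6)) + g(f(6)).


f(g(6)) = -16
g(f(6)) = -20
Sum = -36

-36


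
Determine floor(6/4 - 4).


6/4 = 1.5
1.5 - 4 = -2.5
floor(-2.5) = -3

-3


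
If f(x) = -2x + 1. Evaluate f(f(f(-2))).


f(-2) = 5
f(5) = -9
f(-9) = 19

19


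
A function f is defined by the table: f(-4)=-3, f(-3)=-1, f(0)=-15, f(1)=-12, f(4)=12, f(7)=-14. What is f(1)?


-12


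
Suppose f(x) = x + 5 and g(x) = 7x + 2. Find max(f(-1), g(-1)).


f(-1) = 4
g(-1) = -5
max = 4

4


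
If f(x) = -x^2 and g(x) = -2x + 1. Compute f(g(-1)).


g(-1) = 3
f(3) = (-1)*(3)^2 = -9

-9


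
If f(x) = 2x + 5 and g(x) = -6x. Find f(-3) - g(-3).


f(-3) = -1
g(-3) = 18
Difference = -19

-19


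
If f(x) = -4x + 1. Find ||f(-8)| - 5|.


f(-8) = 33
|33| = 33
|33 - 5| = 28

28


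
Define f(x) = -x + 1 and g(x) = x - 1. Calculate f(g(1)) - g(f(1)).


f(g(1)) = 1
g(f(1)) = -1
Difference = 2

2


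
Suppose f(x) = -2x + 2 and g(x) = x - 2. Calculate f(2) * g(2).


f(2) = -2
g(2) = 0
Product = 0

0


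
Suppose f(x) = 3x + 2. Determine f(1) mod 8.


f(1) = 5
5 mod 8 = 5

5


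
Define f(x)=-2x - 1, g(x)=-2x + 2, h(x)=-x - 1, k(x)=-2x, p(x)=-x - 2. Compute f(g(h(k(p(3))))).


p(3) = -5
k(-5) = 10
h(10) = -11
g(-11) = 24
f(24) = -49

-49


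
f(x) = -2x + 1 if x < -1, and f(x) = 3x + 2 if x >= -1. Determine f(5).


17


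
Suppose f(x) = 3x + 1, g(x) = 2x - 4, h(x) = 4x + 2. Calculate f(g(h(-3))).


h(-3) = -10
g(-10) = -24
f(-24) = -71

-71


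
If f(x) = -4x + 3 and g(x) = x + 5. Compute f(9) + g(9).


f(9) = -33
g(9) = 14
Sum = -19

-19


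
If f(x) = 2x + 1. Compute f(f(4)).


f(4) = 9
f(9) = 19

19


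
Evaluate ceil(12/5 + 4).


7


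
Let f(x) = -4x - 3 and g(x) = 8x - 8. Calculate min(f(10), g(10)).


f(10) = -43
g(10) = 72
min = -43

-43


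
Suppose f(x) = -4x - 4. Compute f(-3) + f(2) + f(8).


f(-3) = 8
f(2) = -12
f(8) = -36
Sum = -40

-40


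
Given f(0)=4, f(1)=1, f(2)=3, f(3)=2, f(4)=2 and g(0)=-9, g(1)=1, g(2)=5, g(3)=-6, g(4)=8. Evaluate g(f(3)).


f(3) = 2
g(2) = 5

5


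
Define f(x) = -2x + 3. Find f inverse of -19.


11


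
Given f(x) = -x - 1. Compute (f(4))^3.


f(4) = -5
(-5)^3 = -125

-125


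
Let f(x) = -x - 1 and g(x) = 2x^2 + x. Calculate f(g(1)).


g(1) = 3
f(3) = -4

-4


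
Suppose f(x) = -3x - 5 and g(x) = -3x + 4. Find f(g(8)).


g(8) = -20
f(-20) = 55

55


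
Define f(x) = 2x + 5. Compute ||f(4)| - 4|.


f(4) = 13
|13| = 13
|13 - 4| = 9

9


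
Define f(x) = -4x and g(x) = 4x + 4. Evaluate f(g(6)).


g(6) = 28
f(28) = -112

-112


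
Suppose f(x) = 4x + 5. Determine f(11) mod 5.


f(11) = 49
49 mod 5 = 4

4


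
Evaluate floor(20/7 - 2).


20/7 = 2.8571
2.8571 - 2 = 0.8571
floor(0.8571) = 0

0


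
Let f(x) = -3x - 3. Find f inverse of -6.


Solve -3x - 3 = -6
x = (-6 + 3) / (-3) = 1

1


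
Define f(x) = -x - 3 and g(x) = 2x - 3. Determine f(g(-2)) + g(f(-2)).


f(g(-2)) = 4
g(f(-2)) = -5
Sum = -1

-1


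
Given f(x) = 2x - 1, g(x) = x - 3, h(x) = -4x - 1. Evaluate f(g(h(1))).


h(1) = -5
g(-5) = -8
f(-8) = -17

-17


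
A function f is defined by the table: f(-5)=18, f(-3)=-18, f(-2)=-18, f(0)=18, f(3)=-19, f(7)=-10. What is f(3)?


Reading from the table at x = 3

-19


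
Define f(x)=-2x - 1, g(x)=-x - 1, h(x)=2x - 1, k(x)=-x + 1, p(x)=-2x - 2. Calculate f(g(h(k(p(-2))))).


p(-2) = 2
k(2) = -1
h(-1) = -3
g(-3) = 2
f(2) = -5

-5


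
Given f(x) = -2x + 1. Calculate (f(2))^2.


f(2) = -3
(-3)^2 = 9

9


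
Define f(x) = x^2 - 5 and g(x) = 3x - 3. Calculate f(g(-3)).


g(-3) = -12
f(-12) = 1*(-12)^2 - 5 = 139

139


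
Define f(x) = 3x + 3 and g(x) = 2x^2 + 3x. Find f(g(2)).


g(2) = 14
f(14) = 45

45


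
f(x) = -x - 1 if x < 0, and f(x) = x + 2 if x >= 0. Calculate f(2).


2 satisfies x >= 0
f(2) = 4

4


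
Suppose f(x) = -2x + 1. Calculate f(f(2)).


f(2) = -3
f(-3) = 7

7


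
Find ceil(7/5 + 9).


11


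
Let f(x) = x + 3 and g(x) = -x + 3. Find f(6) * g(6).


f(6) = 9
g(6) = -3
Product = -27

-27


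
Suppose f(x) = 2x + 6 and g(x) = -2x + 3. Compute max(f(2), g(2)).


f(2) = 10
g(2) = -1
max = 10

10


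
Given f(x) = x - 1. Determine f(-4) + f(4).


f(-4) = -5
f(4) = 3
Sum = -2

-2


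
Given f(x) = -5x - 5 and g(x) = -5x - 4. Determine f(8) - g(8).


f(8) = -45
g(8) = -44
Difference = -1

-1


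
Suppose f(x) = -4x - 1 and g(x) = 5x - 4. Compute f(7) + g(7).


f(7) = -29
g(7) = 31
Sum = 2

2


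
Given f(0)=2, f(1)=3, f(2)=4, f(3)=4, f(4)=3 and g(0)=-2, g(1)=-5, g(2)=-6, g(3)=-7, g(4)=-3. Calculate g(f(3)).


-3


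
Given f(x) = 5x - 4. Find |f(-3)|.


f(-3) = -19
|-19| = 19

19


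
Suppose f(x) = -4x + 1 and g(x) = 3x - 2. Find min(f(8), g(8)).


f(8) = -31
g(8) = 22
min = -31

-31


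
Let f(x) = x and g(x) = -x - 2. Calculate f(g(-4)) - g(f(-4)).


0


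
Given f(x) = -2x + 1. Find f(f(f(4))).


f(4) = -7
f(-7) = 15
f(15) = -29

-29


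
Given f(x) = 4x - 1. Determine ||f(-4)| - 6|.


f(-4) = -17
|-17| = 17
|17 - 6| = 11

11


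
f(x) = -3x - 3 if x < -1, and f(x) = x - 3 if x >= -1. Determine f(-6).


-6 satisfies x < -1
f(-6) = 15

15


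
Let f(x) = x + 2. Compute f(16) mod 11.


f(16) = 18
18 mod 11 = 7

7


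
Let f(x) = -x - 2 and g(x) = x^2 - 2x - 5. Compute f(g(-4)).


g(-4) = 19
f(19) = -21

-21


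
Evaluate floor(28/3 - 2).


28/3 = 9.3333
9.3333 - 2 = 7.3333
floor(7.3333) = 7

7


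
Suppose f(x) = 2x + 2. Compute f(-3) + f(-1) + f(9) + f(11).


f(-3) = -4
f(-1) = 0
f(9) = 20
f(11) = 24
Sum = 40

40


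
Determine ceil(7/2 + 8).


7/2 = 3.5
3.5 + 8 = 11.5
ceil(11.5) = 12

12


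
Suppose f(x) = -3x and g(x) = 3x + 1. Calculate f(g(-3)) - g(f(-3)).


f(g(-3)) = 24
g(f(-3)) = 28
Difference = -4

-4


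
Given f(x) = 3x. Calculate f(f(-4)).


-36


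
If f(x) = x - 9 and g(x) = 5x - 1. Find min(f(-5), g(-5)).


f(-5) = -14
g(-5) = -26
min = -26

-26


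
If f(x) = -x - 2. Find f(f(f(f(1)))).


f(1) = -3
f(-3) = 1
f(1) = -3
f(-3) = 1

1


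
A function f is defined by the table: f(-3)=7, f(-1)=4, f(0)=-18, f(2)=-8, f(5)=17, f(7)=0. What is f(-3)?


Reading from the table at x = -3

7


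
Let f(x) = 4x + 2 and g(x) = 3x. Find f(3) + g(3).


f(3) = 14
g(3) = 9
Sum = 23

23


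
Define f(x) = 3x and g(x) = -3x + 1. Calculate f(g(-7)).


g(-7) = 22
f(22) = 66

66


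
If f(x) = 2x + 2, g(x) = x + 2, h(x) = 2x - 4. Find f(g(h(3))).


h(3) = 2
g(2) = 4
f(4) = 10

10


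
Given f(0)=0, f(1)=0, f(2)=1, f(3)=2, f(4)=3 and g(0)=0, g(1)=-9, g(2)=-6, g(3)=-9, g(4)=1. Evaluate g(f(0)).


f(0) = 0
g(0) = 0

0


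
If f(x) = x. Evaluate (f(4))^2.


f(4) = 4
(4)^2 = 16

16


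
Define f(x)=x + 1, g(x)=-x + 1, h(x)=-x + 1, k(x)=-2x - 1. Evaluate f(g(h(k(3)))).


k(3) = -7
h(-7) = 8
g(8) = -7
f(-7) = -6

-6


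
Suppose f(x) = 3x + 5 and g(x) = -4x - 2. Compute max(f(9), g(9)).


f(9) = 32
g(9) = -38
max = 32

32


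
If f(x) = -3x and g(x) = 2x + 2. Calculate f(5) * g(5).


f(5) = -15
g(5) = 12
Product = -180

-180


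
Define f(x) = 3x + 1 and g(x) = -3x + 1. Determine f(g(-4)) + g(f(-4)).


f(g(-4)) = 40
g(f(-4)) = 34
Sum = 74

74


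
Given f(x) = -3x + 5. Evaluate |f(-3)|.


f(-3) = 14
|14| = 14

14


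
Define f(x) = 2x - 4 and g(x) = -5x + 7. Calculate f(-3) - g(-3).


-32


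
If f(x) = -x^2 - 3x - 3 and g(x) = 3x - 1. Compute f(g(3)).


g(3) = 8
f(8) = (-1)*(8)^2 - 3*(8) - 3 = -91

-91


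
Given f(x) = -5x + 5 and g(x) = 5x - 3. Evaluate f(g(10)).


g(10) = 47
f(47) = -230

-230


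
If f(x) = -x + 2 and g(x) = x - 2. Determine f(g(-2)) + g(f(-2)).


f(g(-2)) = 6
g(f(-2)) = 2
Sum = 8

8


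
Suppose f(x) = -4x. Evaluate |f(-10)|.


f(-10) = 40
|40| = 40

40


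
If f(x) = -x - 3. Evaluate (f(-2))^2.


f(-2) = -1
(-1)^2 = 1

1


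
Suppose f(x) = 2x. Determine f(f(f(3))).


f(3) = 6
f(6) = 12
f(12) = 24

24


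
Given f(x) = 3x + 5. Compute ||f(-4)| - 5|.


f(-4) = -7
|-7| = 7
|7 - 5| = 2

2


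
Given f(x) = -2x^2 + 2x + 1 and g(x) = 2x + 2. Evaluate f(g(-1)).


1


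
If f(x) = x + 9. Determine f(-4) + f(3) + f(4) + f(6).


f(-4) = 5
f(3) = 12
f(4) = 13
f(6) = 15
Sum = 45

45


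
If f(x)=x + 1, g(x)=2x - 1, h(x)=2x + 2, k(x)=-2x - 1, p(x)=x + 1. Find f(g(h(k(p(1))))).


p(1) = 2
k(2) = -5
h(-5) = -8
g(-8) = -17
f(-17) = -16

-16


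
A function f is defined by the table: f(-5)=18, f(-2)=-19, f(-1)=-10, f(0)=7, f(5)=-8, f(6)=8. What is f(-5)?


Reading from the table at x = -5

18


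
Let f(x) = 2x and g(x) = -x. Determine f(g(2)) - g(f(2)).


f(g(2)) = -4
g(f(2)) = -4
Difference = 0

0


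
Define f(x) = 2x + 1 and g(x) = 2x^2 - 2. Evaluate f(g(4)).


g(4) = 30
f(30) = 61

61


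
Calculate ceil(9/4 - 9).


9/4 = 2.25
2.25 - 9 = -6.75
ceil(-6.75) = -6

-6


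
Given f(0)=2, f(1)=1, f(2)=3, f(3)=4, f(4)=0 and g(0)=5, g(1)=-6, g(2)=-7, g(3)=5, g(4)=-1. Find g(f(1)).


f(1) = 1
g(1) = -6

-6


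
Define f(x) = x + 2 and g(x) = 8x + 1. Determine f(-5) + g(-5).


f(-5) = -3
g(-5) = -39
Sum = -42

-42


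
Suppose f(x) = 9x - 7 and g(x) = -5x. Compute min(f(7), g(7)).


f(7) = 56
g(7) = -35
min = -35

-35


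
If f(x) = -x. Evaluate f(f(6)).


f(6) = -6
f(-6) = 6

6


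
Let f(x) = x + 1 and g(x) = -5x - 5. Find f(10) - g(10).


66


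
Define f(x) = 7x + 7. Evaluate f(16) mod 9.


f(16) = 119
119 mod 9 = 2

2


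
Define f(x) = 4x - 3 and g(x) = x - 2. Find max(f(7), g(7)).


f(7) = 25
g(7) = 5
max = 25

25


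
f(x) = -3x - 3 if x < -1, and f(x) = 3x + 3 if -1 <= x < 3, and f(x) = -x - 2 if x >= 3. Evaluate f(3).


3 satisfies x >= 3
f(3) = -5

-5


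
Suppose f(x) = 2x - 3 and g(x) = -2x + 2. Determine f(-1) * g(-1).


f(-1) = -5
g(-1) = 4
Product = -20

-20


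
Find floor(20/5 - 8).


20/5 = 4
4 - 8 = -4
floor(-4) = -4

-4


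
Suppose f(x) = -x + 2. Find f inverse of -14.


16


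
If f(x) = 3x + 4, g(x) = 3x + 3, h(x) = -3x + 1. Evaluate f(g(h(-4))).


h(-4) = 13
g(13) = 42
f(42) = 130

130


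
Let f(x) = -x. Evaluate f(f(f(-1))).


1


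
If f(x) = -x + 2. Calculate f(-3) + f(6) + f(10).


f(-3) = 5
f(6) = -4
f(10) = -8
Sum = -7

-7


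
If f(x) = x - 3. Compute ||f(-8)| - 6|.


f(-8) = -11
|-11| = 11
|11 - 6| = 5

5


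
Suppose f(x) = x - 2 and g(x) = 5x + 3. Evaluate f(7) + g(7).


f(7) = 5
g(7) = 38
Sum = 43

43


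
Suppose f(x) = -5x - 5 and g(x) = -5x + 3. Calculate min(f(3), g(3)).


-20


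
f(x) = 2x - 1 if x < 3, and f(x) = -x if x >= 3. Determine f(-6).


-6 satisfies x < 3
f(-6) = -13

-13


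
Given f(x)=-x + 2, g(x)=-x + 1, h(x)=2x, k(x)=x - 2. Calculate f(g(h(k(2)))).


k(2) = 0
h(0) = 0
g(0) = 1
f(1) = 1

1


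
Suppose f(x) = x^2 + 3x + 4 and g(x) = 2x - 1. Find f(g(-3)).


g(-3) = -7
f(-7) = 1*(-7)^2 + 3*(-7) + 4 = 32

32


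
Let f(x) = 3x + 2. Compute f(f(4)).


44


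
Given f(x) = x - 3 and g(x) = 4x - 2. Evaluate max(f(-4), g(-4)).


-7


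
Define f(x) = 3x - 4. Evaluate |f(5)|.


f(5) = 11
|11| = 11

11


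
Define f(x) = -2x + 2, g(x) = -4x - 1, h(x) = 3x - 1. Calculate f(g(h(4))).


h(4) = 11
g(11) = -45
f(-45) = 92

92


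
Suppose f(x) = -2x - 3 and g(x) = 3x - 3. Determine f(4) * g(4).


f(4) = -11
g(4) = 9
Product = -99

-99


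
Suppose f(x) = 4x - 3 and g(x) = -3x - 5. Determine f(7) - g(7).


f(7) = 25
g(7) = -26
Difference = 51

51


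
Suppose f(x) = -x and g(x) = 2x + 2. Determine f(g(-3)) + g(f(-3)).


12


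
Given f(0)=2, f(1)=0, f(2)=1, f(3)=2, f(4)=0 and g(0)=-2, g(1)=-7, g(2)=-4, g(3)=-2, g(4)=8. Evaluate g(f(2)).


f(2) = 1
g(1) = -7

-7


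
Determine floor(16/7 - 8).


16/7 = 2.2857
2.2857 - 8 = -5.7143
floor(-5.7143) = -6

-6


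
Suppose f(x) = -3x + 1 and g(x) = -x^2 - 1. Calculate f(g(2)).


g(2) = -5
f(-5) = 16

16


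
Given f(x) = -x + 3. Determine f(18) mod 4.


f(18) = -15
-15 mod 4 = 1

1


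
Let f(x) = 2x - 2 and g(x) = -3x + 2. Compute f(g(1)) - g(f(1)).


f(g(1)) = -4
g(f(1)) = 2
Difference = -6

-6


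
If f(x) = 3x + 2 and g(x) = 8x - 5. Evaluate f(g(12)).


g(12) = 91
f(91) = 275

275


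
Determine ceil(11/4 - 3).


0


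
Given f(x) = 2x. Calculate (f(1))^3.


f(1) = 2
(2)^3 = 8

8


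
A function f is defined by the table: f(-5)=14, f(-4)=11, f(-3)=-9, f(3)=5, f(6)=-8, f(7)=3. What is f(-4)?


Reading from the table at x = -4

11


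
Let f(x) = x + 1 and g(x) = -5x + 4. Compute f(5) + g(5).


-15


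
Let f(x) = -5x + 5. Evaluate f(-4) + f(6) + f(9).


-40


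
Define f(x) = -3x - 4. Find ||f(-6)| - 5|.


f(-6) = 14
|14| = 14
|14 - 5| = 9

9


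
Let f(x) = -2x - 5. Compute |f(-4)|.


f(-4) = 3
|3| = 3

3


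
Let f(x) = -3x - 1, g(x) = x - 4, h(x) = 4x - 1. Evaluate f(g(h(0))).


h(0) = -1
g(-1) = -5
f(-5) = 14

14


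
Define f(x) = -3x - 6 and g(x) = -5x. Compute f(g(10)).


g(10) = -50
f(-50) = 144

144


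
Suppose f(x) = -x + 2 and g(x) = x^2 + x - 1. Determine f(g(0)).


g(0) = -1
f(-1) = 3

3


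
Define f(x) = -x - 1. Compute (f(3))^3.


f(3) = -4
(-4)^3 = -64

-64


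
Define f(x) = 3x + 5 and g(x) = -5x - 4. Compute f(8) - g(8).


f(8) = 29
g(8) = -44
Difference = 73

73


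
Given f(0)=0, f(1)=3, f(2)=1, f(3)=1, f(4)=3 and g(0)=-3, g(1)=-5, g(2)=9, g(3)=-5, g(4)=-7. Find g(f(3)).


-5


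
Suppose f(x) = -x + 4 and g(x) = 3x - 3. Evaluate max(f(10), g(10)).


f(10) = -6
g(10) = 27
max = 27

27


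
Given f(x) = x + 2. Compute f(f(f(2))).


f(2) = 4
f(4) = 6
f(6) = 8

8


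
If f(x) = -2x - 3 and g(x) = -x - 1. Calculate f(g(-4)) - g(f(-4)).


f(g(-4)) = -9
g(f(-4)) = -6
Difference = -3

-3


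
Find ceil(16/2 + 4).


16/2 = 8
8 + 4 = 12
ceil(12) = 12

12


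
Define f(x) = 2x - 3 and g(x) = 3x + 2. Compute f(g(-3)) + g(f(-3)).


f(g(-3)) = -17
g(f(-3)) = -25
Sum = -42

-42


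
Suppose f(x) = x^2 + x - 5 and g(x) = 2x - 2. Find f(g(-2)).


25


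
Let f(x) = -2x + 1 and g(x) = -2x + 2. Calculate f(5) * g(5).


f(5) = -9
g(5) = -8
Product = 72

72


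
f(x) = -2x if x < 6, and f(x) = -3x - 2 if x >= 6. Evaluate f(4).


4 satisfies x < 6
f(4) = -8

-8


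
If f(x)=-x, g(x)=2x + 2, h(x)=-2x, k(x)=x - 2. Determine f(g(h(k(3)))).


k(3) = 1
h(1) = -2
g(-2) = -2
f(-2) = 2

2


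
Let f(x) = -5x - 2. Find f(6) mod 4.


f(6) = -32
-32 mod 4 = 0

0


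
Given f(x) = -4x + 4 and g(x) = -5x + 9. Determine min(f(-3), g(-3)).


16


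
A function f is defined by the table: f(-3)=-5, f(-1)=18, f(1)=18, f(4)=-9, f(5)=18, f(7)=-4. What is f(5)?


Reading from the table at x = 5

18


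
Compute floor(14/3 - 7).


14/3 = 4.6667
4.6667 - 7 = -2.3333
floor(-2.3333) = -3

-3


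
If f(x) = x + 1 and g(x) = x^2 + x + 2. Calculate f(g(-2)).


g(-2) = 4
f(4) = 5

5


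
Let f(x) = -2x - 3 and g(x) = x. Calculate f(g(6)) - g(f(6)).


f(g(6)) = -15
g(f(6)) = -15
Difference = 0

0


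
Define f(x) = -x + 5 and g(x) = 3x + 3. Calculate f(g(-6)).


g(-6) = -15
f(-15) = 20

20


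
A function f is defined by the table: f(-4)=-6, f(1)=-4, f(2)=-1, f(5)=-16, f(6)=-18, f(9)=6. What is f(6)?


-18


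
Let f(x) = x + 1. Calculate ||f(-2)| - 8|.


f(-2) = -1
|-1| = 1
|1 - 8| = 7

7


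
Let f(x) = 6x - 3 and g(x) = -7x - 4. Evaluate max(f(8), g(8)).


f(8) = 45
g(8) = -60
max = 45

45


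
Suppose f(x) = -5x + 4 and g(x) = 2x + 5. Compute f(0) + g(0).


f(0) = 4
g(0) = 5
Sum = 9

9


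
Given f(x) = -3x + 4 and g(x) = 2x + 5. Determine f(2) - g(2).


-11


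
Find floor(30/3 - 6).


30/3 = 10
10 - 6 = 4
floor(4) = 4

4


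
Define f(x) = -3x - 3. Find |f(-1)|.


f(-1) = 0
|0| = 0

0


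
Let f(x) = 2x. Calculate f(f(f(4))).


f(4) = 8
f(8) = 16
f(16) = 32

32


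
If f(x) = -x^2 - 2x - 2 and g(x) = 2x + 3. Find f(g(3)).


g(3) = 9
f(9) = (-1)*(9)^2 - 2*(9) - 2 = -101

-101


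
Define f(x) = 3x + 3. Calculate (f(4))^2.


f(4) = 15
(15)^2 = 225

225


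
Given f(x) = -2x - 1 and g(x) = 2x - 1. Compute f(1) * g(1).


f(1) = -3
g(1) = 1
Product = -3

-3


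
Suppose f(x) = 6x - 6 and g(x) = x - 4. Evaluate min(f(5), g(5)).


1


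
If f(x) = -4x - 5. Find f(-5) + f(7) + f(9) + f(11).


f(-5) = 15
f(7) = -33
f(9) = -41
f(11) = -49
Sum = -108

-108


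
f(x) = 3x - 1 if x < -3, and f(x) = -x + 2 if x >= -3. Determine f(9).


9 satisfies x >= -3
f(9) = -7

-7


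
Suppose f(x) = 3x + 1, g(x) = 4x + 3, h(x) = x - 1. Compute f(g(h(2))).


h(2) = 1
g(1) = 7
f(7) = 22

22


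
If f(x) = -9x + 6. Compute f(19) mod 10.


f(19) = -165
-165 mod 10 = 5

5


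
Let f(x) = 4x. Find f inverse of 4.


Solve 4x = 4
x = (4) / 4 = 1

1


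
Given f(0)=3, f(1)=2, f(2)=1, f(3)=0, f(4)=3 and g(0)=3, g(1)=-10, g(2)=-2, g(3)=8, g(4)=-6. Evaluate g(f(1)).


f(1) = 2
g(2) = -2

-2


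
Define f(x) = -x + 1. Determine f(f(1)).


1


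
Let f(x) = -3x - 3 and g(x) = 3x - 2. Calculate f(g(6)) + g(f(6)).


f(g(6)) = -51
g(f(6)) = -65
Sum = -116

-116


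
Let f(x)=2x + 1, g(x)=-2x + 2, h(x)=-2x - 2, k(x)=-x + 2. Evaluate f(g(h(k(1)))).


k(1) = 1
h(1) = -4
g(-4) = 10
f(10) = 21

21


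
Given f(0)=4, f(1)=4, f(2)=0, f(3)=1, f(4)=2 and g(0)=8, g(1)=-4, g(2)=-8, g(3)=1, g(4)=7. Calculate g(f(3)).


f(3) = 1
g(1) = -4

-4


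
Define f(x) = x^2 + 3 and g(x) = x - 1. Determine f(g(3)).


g(3) = 2
f(2) = 1*(2)^2 + 3 = 7

7


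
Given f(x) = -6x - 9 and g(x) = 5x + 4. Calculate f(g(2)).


g(2) = 14
f(14) = -93

-93


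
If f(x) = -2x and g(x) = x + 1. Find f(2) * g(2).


f(2) = -4
g(2) = 3
Product = -12

-12


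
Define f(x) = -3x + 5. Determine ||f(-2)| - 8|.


f(-2) = 11
|11| = 11
|11 - 8| = 3

3


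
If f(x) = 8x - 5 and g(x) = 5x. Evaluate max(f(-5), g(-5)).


f(-5) = -45
g(-5) = -25
max = -25

-25


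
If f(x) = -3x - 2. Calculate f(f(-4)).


f(-4) = 10
f(10) = -32

-32


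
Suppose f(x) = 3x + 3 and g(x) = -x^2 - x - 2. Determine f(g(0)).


g(0) = -2
f(-2) = -3

-3


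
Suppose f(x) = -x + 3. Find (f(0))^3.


f(0) = 3
(3)^3 = 27

27


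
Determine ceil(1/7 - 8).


1/7 = 0.1429
0.1429 - 8 = -7.8571
ceil(-7.8571) = -7

-7


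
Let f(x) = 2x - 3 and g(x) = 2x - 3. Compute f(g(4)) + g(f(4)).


14


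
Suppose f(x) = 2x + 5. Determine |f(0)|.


f(0) = 5
|5| = 5

5


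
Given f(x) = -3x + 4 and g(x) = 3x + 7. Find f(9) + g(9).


f(9) = -23
g(9) = 34
Sum = 11

11


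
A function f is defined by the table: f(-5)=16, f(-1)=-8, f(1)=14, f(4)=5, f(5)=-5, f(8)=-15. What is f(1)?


Reading from the table at x = 1

14


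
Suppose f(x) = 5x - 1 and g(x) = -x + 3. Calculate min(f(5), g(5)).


f(5) = 24
g(5) = -2
min = -2

-2


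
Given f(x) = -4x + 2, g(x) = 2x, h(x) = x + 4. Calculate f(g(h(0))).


h(0) = 4
g(4) = 8
f(8) = -30

-30


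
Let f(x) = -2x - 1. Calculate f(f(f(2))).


f(2) = -5
f(-5) = 9
f(9) = -19

-19


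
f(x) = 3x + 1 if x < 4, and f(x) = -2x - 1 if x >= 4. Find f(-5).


-5 satisfies x < 4
f(-5) = -14

-14


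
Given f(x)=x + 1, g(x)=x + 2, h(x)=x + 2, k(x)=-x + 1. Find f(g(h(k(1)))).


k(1) = 0
h(0) = 2
g(2) = 4
f(4) = 5

5


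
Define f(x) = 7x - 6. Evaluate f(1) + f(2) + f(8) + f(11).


f(1) = 1
f(2) = 8
f(8) = 50
f(11) = 71
Sum = 130

130


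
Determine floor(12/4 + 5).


12/4 = 3
3 + 5 = 8
floor(8) = 8

8


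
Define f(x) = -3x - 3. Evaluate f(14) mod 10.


f(14) = -45
-45 mod 10 = 5

5


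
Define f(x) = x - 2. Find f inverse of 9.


Solve x - 2 = 9
x = (9 + 2) / 1 = 11

11


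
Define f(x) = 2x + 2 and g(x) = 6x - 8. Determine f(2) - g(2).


2


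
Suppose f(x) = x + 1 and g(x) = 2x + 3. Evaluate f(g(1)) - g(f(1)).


f(g(1)) = 6
g(f(1)) = 7
Difference = -1

-1


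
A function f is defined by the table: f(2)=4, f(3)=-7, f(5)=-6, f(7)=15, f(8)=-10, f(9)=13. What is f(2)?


4


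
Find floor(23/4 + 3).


8


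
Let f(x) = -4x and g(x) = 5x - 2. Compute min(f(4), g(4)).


f(4) = -16
g(4) = 18
min = -16

-16


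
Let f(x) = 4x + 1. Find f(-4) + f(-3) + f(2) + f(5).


f(-4) = -15
f(-3) = -11
f(2) = 9
f(5) = 21
Sum = 4

4


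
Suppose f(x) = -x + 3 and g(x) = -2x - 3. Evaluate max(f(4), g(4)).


f(4) = -1
g(4) = -11
max = -1

-1


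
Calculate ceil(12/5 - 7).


12/5 = 2.4
2.4 - 7 = -4.6
ceil(-4.6) = -4

-4


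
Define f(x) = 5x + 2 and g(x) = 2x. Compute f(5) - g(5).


f(5) = 27
g(5) = 10
Difference = 17

17


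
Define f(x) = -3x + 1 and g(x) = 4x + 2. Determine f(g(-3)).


g(-3) = -10
f(-10) = 31

31


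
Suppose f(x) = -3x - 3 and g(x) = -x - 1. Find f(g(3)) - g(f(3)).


f(g(3)) = 9
g(f(3)) = 11
Difference = -2

-2


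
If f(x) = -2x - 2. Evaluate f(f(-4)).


f(-4) = 6
f(6) = -14

-14


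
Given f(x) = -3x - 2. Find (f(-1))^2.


f(-1) = 1
(1)^2 = 1

1


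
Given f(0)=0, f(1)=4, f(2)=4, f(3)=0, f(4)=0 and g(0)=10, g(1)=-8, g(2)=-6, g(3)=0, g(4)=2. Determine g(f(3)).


f(3) = 0
g(0) = 10

10


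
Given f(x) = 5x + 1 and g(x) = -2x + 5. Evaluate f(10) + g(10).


f(10) = 51
g(10) = -15
Sum = 36

36


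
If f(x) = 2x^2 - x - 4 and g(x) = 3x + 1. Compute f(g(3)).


186


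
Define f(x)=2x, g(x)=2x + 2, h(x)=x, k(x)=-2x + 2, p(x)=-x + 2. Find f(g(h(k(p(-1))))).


-12


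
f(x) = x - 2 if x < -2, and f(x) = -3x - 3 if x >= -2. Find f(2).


2 satisfies x >= -2
f(2) = -9

-9


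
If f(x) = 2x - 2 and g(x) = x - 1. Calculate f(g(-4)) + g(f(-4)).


f(g(-4)) = -12
g(f(-4)) = -11
Sum = -23

-23


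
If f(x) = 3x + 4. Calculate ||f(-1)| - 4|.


f(-1) = 1
|1| = 1
|1 - 4| = 3

3


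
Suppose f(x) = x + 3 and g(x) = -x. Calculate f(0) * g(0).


f(0) = 3
g(0) = 0
Product = 0

0


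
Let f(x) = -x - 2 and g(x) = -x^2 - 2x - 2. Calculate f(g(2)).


8


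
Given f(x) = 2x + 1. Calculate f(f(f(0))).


f(0) = 1
f(1) = 3
f(3) = 7

7


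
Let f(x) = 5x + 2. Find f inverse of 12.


Solve 5x + 2 = 12
x = (12 - 2) / 5 = 2

2


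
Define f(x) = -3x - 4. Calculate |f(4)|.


16


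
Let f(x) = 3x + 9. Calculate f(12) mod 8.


f(12) = 45
45 mod 8 = 5

5


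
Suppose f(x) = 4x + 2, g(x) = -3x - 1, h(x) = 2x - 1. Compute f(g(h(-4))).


h(-4) = -9
g(-9) = 26
f(26) = 106

106


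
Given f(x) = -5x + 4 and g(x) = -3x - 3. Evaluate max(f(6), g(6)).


f(6) = -26
g(6) = -21
max = -21

-21


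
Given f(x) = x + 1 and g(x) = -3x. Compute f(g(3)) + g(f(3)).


f(g(3)) = -8
g(f(3)) = -12
Sum = -20

-20


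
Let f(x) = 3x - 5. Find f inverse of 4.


Solve 3x - 5 = 4
x = (4 + 5) / 3 = 3

3


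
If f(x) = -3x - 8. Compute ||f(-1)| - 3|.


2


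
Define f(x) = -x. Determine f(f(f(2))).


f(2) = -2
f(-2) = 2
f(2) = -2

-2


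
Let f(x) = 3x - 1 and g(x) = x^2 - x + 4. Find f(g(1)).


g(1) = 4
f(4) = 11

11


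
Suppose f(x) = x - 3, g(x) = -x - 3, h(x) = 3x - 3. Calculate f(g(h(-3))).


h(-3) = -12
g(-12) = 9
f(9) = 6

6


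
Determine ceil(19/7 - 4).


19/7 = 2.7143
2.7143 - 4 = -1.2857
ceil(-1.2857) = -1

-1


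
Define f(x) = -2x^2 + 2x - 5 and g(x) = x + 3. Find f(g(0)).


g(0) = 3
f(3) = (-2)*(3)^2 + 2*(3) - 5 = -17

-17


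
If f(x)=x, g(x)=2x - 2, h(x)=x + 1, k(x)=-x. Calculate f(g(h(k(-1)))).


2


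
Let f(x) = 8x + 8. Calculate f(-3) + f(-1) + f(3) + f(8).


f(-3) = -16
f(-1) = 0
f(3) = 32
f(8) = 72
Sum = 88

88


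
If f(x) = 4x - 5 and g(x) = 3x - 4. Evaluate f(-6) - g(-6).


f(-6) = -29
g(-6) = -22
Difference = -7

-7


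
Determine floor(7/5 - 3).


-2


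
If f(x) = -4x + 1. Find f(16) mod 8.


f(16) = -63
-63 mod 8 = 1

1


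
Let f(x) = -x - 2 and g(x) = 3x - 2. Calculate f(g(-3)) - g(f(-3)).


f(g(-3)) = 9
g(f(-3)) = 1
Difference = 8

8


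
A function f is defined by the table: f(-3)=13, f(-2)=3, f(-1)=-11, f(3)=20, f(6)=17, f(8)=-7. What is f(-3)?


Reading from the table at x = -3

13


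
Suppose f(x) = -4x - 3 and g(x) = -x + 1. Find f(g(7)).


g(7) = -6
f(-6) = 21

21


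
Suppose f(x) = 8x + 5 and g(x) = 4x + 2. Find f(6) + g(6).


f(6) = 53
g(6) = 26
Sum = 79

79


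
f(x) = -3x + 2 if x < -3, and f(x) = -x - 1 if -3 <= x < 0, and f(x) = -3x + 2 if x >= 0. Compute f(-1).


-1 satisfies -3 <= x < 0
f(-1) = 0

0


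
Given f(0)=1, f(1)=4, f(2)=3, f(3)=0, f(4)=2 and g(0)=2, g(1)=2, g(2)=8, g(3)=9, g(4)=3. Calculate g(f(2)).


f(2) = 3
g(3) = 9

9


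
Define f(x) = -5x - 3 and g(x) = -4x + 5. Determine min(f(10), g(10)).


f(10) = -53
g(10) = -35
min = -53

-53


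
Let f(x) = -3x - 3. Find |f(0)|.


f(0) = -3
|-3| = 3

3


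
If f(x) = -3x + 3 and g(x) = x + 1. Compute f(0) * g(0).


f(0) = 3
g(0) = 1
Product = 3

3


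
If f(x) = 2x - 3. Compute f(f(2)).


f(2) = 1
f(1) = -1

-1


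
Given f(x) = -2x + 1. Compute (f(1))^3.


-1


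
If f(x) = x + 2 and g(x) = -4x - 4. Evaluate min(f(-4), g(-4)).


-2


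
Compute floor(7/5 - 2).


7/5 = 1.4
1.4 - 2 = -0.6
floor(-0.6) = -1

-1


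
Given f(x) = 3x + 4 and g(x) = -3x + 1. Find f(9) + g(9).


5


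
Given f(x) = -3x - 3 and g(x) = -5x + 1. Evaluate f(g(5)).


69


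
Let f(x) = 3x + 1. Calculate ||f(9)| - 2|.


f(9) = 28
|28| = 28
|28 - 2| = 26

26


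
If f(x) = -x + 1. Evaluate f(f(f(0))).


f(0) = 1
f(1) = 0
f(0) = 1

1


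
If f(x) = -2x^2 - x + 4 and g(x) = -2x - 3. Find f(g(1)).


-41


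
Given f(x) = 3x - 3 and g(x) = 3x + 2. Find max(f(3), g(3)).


f(3) = 6
g(3) = 11
max = 11

11


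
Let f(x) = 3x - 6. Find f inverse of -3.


Solve 3x - 6 = -3
x = (-3 + 6) / 3 = 1

1
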